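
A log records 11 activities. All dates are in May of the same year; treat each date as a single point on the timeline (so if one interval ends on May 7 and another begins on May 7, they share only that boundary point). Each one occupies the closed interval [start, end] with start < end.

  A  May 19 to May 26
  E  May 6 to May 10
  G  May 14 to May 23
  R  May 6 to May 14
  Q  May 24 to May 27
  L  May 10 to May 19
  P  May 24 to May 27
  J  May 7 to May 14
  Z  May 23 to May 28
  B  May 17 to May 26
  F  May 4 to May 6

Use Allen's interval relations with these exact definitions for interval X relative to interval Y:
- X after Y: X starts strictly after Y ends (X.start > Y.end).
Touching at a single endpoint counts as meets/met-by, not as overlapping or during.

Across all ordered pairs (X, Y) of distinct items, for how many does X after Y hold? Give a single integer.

Checking all 110 ordered pairs for relation 'after'; matching pairs in alphabetical order:
(A, E): A after E ✓
(A, F): A after F ✓
(A, J): A after J ✓
(A, R): A after R ✓
(B, E): B after E ✓
(B, F): B after F ✓
(B, J): B after J ✓
(B, R): B after R ✓
(G, E): G after E ✓
(G, F): G after F ✓
(J, F): J after F ✓
(L, F): L after F ✓
(P, E): P after E ✓
(P, F): P after F ✓
(P, G): P after G ✓
(P, J): P after J ✓
(P, L): P after L ✓
(P, R): P after R ✓
(Q, E): Q after E ✓
(Q, F): Q after F ✓
(Q, G): Q after G ✓
(Q, J): Q after J ✓
(Q, L): Q after L ✓
(Q, R): Q after R ✓
... plus 5 further pairs not listed.
Count: 29.

29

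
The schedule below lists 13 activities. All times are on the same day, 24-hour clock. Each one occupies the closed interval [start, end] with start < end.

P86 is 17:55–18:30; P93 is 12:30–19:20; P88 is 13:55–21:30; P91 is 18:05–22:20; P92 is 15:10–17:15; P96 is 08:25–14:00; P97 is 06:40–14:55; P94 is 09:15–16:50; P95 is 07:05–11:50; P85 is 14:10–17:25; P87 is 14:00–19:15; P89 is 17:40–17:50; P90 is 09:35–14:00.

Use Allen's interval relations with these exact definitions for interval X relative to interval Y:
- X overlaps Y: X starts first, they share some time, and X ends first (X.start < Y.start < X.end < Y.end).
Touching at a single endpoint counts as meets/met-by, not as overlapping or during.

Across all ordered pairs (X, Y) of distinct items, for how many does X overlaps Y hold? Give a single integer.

Checking all 156 ordered pairs for relation 'overlaps'; matching pairs in alphabetical order:
(P86, P91): P86 overlaps P91 ✓
(P87, P91): P87 overlaps P91 ✓
(P88, P91): P88 overlaps P91 ✓
(P90, P88): P90 overlaps P88 ✓
(P90, P93): P90 overlaps P93 ✓
(P93, P88): P93 overlaps P88 ✓
(P93, P91): P93 overlaps P91 ✓
(P94, P85): P94 overlaps P85 ✓
(P94, P87): P94 overlaps P87 ✓
(P94, P88): P94 overlaps P88 ✓
(P94, P92): P94 overlaps P92 ✓
(P94, P93): P94 overlaps P93 ✓
(P95, P90): P95 overlaps P90 ✓
(P95, P94): P95 overlaps P94 ✓
(P95, P96): P95 overlaps P96 ✓
(P96, P88): P96 overlaps P88 ✓
(P96, P93): P96 overlaps P93 ✓
(P96, P94): P96 overlaps P94 ✓
(P97, P85): P97 overlaps P85 ✓
(P97, P87): P97 overlaps P87 ✓
(P97, P88): P97 overlaps P88 ✓
(P97, P93): P97 overlaps P93 ✓
(P97, P94): P97 overlaps P94 ✓
Count: 23.

23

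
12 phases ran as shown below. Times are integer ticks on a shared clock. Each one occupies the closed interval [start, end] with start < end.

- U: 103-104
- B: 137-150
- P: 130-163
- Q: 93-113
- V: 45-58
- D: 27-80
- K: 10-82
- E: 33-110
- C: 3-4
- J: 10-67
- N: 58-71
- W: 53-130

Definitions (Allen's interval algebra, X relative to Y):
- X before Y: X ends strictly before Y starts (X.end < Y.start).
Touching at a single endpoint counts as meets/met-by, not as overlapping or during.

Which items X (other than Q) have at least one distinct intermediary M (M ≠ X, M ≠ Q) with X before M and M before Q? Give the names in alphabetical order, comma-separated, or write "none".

C

Target Q = [93, 113].
Intermediaries M with M before Q: C, D, J, K, N, V.
Via C — items with X before C: none.
Via D — items with X before D: C.
Via J — items with X before J: C.
Via K — items with X before K: C.
Via N — items with X before N: C.
Via V — items with X before V: C.
Union: C.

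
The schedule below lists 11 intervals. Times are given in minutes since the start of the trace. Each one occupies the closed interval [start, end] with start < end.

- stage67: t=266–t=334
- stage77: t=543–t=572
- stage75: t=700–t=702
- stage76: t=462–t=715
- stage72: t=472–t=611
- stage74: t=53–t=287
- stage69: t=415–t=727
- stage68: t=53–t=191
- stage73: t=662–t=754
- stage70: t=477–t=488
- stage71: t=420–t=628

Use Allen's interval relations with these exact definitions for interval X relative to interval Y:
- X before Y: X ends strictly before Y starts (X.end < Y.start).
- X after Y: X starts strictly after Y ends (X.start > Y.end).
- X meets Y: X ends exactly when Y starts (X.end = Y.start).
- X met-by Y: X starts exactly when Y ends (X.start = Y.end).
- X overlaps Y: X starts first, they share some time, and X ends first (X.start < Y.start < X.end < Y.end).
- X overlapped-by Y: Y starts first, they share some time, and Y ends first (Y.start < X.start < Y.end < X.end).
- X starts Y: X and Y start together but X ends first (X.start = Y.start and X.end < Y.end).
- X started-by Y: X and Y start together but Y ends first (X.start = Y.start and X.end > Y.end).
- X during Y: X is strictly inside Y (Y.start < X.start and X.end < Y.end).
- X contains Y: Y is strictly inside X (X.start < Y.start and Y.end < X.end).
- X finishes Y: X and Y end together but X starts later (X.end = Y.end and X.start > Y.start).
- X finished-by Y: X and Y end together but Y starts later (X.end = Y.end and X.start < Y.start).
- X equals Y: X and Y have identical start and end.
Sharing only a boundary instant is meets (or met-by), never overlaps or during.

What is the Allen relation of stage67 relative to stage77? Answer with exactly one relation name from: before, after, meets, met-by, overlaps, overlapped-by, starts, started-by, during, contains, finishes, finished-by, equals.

stage67 = [t=266, t=334]; stage77 = [t=543, t=572].
Compare endpoints: stage67.start < stage77.start, stage67.start < stage77.end, stage67.end < stage77.start, stage67.end < stage77.end.
That pattern is 'before'.

before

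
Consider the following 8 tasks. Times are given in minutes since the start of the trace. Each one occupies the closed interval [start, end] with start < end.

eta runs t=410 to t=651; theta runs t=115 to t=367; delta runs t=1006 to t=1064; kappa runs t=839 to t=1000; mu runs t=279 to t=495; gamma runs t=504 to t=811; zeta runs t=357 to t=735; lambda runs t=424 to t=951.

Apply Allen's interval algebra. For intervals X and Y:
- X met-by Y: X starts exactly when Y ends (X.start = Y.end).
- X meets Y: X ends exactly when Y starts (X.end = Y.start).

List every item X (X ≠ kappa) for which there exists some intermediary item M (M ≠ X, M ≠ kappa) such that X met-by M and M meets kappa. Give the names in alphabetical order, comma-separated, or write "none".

Target kappa = [t=839, t=1000].
Intermediaries M with M meets kappa: none.
Union: none.

none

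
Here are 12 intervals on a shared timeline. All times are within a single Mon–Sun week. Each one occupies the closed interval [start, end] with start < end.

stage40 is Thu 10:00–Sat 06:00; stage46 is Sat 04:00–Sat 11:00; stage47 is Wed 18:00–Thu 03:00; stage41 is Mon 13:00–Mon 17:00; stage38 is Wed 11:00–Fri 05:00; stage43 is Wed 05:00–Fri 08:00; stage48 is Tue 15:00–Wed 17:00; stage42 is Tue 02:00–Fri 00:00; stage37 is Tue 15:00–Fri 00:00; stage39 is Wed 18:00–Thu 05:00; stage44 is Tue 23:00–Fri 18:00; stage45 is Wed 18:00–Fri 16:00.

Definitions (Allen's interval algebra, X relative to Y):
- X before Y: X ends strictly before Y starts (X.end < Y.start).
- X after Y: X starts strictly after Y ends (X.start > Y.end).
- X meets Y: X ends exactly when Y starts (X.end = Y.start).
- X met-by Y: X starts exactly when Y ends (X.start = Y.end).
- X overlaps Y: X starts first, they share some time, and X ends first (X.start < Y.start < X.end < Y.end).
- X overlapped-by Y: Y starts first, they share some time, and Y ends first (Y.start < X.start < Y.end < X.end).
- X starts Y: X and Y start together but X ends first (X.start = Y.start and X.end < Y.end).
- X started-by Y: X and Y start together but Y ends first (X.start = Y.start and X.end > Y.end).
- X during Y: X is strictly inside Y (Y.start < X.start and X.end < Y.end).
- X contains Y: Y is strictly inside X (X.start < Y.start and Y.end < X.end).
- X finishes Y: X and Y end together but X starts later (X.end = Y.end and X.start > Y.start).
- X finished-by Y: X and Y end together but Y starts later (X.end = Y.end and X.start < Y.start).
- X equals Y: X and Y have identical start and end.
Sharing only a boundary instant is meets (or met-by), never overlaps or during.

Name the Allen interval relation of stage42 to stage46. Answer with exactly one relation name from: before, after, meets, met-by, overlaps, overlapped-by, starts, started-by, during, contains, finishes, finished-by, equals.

before

stage42 = [Tue 02:00, Fri 00:00]; stage46 = [Sat 04:00, Sat 11:00].
Compare endpoints: stage42.start < stage46.start, stage42.start < stage46.end, stage42.end < stage46.start, stage42.end < stage46.end.
That pattern is 'before'.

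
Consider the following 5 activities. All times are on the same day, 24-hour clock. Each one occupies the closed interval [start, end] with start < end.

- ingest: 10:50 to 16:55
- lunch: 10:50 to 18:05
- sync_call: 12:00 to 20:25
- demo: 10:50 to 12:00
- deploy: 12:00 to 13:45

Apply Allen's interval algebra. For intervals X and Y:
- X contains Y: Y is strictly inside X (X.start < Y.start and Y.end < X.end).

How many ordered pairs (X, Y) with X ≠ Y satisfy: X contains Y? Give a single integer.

Checking all 20 ordered pairs for relation 'contains'; matching pairs in alphabetical order:
(ingest, deploy): ingest contains deploy ✓
(lunch, deploy): lunch contains deploy ✓
Count: 2.

2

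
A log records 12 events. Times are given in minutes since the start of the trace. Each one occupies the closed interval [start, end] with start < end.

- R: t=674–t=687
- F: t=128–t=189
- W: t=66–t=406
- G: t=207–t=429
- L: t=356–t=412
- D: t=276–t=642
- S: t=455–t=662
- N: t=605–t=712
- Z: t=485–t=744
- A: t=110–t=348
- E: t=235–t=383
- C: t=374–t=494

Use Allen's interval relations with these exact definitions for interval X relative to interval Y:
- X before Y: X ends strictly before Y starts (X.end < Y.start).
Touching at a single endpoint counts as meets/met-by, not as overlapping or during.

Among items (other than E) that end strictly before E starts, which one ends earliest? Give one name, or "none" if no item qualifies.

F

Target E = [t=235, t=383].
A [t=110, t=348] → overlaps → excluded.
C [t=374, t=494] → overlapped-by → excluded.
D [t=276, t=642] → overlapped-by → excluded.
F [t=128, t=189] → before → candidate.
G [t=207, t=429] → contains → excluded.
L [t=356, t=412] → overlapped-by → excluded.
N [t=605, t=712] → after → excluded.
R [t=674, t=687] → after → excluded.
S [t=455, t=662] → after → excluded.
W [t=66, t=406] → contains → excluded.
Z [t=485, t=744] → after → excluded.
Among candidates, earliest end is t=189 → F.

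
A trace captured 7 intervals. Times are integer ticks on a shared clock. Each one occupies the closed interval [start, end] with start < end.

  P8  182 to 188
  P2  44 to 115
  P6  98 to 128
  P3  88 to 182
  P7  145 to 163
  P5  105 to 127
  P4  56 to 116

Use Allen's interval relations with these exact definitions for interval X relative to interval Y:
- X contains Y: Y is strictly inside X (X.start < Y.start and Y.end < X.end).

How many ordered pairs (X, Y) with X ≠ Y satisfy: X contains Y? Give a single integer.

4

Checking all 42 ordered pairs for relation 'contains'; matching pairs in alphabetical order:
(P3, P5): P3 contains P5 ✓
(P3, P6): P3 contains P6 ✓
(P3, P7): P3 contains P7 ✓
(P6, P5): P6 contains P5 ✓
Count: 4.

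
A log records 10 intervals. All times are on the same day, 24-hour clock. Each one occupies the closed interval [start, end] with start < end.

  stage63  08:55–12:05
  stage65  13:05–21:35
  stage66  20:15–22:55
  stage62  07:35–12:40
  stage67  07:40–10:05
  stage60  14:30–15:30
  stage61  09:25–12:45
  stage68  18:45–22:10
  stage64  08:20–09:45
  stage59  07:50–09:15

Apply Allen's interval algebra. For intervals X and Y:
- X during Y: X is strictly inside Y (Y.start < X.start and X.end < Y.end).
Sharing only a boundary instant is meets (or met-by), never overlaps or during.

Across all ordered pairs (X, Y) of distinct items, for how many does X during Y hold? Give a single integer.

Checking all 90 ordered pairs for relation 'during'; matching pairs in alphabetical order:
(stage59, stage62): stage59 during stage62 ✓
(stage59, stage67): stage59 during stage67 ✓
(stage60, stage65): stage60 during stage65 ✓
(stage63, stage62): stage63 during stage62 ✓
(stage64, stage62): stage64 during stage62 ✓
(stage64, stage67): stage64 during stage67 ✓
(stage67, stage62): stage67 during stage62 ✓
Count: 7.

7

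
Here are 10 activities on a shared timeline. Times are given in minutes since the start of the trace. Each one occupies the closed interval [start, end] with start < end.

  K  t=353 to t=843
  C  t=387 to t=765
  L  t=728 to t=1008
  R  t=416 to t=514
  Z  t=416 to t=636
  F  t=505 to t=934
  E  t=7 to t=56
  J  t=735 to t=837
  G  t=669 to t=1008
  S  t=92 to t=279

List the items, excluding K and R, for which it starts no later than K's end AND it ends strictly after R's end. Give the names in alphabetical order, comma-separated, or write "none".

C, F, G, J, L, Z

Conditions: its start is no later than K's end (X.start <= t=843) AND its end is strictly after R's end (X.end > t=514).
C: start t=387 <= t=843? ✓; end t=765 > t=514? ✓ → yes.
E: start t=7 <= t=843? ✓; end t=56 > t=514? ✗ → no.
F: start t=505 <= t=843? ✓; end t=934 > t=514? ✓ → yes.
G: start t=669 <= t=843? ✓; end t=1008 > t=514? ✓ → yes.
J: start t=735 <= t=843? ✓; end t=837 > t=514? ✓ → yes.
L: start t=728 <= t=843? ✓; end t=1008 > t=514? ✓ → yes.
S: start t=92 <= t=843? ✓; end t=279 > t=514? ✗ → no.
Z: start t=416 <= t=843? ✓; end t=636 > t=514? ✓ → yes.
Result: C, F, G, J, L, Z.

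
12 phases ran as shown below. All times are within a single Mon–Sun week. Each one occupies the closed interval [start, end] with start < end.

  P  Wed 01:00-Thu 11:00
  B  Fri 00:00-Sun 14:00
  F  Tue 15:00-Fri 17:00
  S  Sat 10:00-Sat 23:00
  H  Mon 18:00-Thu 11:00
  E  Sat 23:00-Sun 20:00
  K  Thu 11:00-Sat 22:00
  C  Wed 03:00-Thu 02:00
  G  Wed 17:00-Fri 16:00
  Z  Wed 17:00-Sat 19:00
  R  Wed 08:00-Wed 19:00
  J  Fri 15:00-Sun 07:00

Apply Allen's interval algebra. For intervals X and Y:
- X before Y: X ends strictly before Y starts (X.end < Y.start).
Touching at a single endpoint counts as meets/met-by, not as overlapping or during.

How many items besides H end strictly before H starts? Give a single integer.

Target H = [Mon 18:00, Thu 11:00].
B [Fri 00:00, Sun 14:00] → after → no.
C [Wed 03:00, Thu 02:00] → during → no.
E [Sat 23:00, Sun 20:00] → after → no.
F [Tue 15:00, Fri 17:00] → overlapped-by → no.
G [Wed 17:00, Fri 16:00] → overlapped-by → no.
J [Fri 15:00, Sun 07:00] → after → no.
K [Thu 11:00, Sat 22:00] → met-by → no.
P [Wed 01:00, Thu 11:00] → finishes → no.
R [Wed 08:00, Wed 19:00] → during → no.
S [Sat 10:00, Sat 23:00] → after → no.
Z [Wed 17:00, Sat 19:00] → overlapped-by → no.
Total: 0.

0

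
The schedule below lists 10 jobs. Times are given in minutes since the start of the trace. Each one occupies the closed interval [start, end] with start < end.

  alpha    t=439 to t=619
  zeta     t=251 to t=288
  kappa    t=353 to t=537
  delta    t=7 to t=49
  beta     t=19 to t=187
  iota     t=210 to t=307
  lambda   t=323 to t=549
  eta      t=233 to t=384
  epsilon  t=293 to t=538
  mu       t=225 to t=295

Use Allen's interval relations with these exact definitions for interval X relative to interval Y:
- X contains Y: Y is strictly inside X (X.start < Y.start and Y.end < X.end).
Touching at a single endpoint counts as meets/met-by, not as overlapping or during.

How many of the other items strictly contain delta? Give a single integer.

0

Target delta = [t=7, t=49].
alpha [t=439, t=619] → after → no.
beta [t=19, t=187] → overlapped-by → no.
epsilon [t=293, t=538] → after → no.
eta [t=233, t=384] → after → no.
iota [t=210, t=307] → after → no.
kappa [t=353, t=537] → after → no.
lambda [t=323, t=549] → after → no.
mu [t=225, t=295] → after → no.
zeta [t=251, t=288] → after → no.
Total: 0.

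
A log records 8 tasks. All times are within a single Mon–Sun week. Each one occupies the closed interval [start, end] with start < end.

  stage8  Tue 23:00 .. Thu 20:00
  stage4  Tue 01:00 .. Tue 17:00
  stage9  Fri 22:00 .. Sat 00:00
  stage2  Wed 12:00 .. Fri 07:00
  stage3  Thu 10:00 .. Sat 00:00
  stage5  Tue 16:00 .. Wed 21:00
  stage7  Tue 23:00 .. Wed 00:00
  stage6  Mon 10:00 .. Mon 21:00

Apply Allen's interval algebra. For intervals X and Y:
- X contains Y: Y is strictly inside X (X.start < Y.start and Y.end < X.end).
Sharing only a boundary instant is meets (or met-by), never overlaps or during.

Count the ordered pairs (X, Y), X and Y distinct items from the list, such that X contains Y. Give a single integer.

1

Checking all 56 ordered pairs for relation 'contains'; matching pairs in alphabetical order:
(stage5, stage7): stage5 contains stage7 ✓
Count: 1.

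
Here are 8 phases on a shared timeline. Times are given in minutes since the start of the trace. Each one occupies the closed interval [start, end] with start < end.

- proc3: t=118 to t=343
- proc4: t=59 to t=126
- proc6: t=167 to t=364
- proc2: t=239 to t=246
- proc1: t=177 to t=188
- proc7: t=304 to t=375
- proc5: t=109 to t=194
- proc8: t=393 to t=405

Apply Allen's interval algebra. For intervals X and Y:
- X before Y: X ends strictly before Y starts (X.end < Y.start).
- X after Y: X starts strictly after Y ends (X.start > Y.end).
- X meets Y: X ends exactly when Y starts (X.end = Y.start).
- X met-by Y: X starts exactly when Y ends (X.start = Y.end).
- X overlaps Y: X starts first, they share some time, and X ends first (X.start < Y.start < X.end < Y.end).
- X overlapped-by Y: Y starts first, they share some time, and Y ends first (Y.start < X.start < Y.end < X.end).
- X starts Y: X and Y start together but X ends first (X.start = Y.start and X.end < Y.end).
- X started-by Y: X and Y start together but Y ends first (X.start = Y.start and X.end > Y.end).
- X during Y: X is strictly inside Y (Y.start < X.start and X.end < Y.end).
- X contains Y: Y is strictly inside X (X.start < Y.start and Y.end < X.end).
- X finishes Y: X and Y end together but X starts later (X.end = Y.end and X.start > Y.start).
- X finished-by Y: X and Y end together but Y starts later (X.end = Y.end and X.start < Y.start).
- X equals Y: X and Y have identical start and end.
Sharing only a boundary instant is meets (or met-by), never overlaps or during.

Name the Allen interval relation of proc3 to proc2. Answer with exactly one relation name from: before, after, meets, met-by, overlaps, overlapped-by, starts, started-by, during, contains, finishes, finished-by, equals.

proc3 = [t=118, t=343]; proc2 = [t=239, t=246].
Compare endpoints: proc3.start < proc2.start, proc3.start < proc2.end, proc3.end > proc2.start, proc3.end > proc2.end.
That pattern is 'contains'.

contains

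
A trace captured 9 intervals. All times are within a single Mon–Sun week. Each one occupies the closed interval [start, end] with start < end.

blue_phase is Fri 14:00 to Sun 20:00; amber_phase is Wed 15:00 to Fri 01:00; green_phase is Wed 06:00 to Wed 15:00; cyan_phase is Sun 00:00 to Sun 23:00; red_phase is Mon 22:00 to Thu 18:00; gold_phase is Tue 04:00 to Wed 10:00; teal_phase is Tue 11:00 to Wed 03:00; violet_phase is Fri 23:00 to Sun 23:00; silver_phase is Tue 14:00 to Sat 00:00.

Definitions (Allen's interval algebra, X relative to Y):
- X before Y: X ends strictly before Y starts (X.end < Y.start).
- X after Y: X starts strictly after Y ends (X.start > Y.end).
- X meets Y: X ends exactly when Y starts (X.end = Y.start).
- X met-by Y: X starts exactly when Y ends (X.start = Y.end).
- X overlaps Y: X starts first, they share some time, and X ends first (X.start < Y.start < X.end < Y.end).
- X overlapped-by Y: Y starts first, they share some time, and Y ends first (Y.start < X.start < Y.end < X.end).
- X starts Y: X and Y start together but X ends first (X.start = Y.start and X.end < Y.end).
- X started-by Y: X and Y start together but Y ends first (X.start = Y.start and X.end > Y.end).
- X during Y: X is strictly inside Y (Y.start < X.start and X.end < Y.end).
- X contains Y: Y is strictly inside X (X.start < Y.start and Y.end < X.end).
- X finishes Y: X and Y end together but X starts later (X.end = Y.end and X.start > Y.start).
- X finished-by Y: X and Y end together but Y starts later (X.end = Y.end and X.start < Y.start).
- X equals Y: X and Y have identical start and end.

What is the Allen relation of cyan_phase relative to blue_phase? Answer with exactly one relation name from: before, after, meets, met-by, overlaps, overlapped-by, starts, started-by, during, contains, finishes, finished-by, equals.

overlapped-by

cyan_phase = [Sun 00:00, Sun 23:00]; blue_phase = [Fri 14:00, Sun 20:00].
Compare endpoints: cyan_phase.start > blue_phase.start, cyan_phase.start < blue_phase.end, cyan_phase.end > blue_phase.start, cyan_phase.end > blue_phase.end.
That pattern is 'overlapped-by'.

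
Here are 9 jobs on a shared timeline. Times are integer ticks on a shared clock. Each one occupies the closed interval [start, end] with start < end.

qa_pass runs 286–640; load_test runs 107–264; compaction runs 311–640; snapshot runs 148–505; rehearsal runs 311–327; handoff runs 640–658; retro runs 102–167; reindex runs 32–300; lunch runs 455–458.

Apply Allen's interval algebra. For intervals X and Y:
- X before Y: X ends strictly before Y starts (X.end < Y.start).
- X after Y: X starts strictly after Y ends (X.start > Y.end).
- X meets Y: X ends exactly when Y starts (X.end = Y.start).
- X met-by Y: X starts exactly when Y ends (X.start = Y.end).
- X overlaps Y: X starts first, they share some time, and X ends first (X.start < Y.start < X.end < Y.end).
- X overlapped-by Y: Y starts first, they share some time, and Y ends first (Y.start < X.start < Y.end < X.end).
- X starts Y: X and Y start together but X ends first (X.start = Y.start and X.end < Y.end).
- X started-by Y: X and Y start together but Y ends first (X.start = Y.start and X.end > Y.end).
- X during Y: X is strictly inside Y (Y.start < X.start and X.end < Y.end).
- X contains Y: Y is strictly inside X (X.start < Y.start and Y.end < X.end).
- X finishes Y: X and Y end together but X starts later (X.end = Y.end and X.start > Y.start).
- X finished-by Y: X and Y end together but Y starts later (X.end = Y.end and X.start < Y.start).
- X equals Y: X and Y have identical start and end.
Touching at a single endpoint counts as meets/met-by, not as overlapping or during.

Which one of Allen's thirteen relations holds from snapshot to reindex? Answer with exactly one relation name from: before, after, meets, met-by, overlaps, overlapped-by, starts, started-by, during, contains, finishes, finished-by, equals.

snapshot = [148, 505]; reindex = [32, 300].
Compare endpoints: snapshot.start > reindex.start, snapshot.start < reindex.end, snapshot.end > reindex.start, snapshot.end > reindex.end.
That pattern is 'overlapped-by'.

overlapped-by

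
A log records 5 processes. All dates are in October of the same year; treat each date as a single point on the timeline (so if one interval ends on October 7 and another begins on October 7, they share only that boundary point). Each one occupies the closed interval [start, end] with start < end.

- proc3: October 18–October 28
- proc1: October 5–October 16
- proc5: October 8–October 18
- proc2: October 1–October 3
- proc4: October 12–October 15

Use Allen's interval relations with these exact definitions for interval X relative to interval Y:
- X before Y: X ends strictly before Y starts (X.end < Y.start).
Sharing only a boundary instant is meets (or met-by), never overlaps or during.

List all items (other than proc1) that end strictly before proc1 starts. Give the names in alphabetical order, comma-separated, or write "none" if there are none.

proc2

Target proc1 = [October 5, October 16].
proc2 [October 1, October 3] → before → yes.
proc3 [October 18, October 28] → after → no.
proc4 [October 12, October 15] → during → no.
proc5 [October 8, October 18] → overlapped-by → no.
Result: proc2.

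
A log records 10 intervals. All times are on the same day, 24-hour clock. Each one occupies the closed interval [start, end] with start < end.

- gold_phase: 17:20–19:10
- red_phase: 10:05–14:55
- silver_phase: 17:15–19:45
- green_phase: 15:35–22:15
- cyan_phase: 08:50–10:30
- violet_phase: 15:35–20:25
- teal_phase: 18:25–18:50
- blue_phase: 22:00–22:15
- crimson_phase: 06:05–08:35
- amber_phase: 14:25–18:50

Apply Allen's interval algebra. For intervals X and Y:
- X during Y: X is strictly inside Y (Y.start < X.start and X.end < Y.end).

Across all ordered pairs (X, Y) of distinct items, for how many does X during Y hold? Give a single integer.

Checking all 90 ordered pairs for relation 'during'; matching pairs in alphabetical order:
(gold_phase, green_phase): gold_phase during green_phase ✓
(gold_phase, silver_phase): gold_phase during silver_phase ✓
(gold_phase, violet_phase): gold_phase during violet_phase ✓
(silver_phase, green_phase): silver_phase during green_phase ✓
(silver_phase, violet_phase): silver_phase during violet_phase ✓
(teal_phase, gold_phase): teal_phase during gold_phase ✓
(teal_phase, green_phase): teal_phase during green_phase ✓
(teal_phase, silver_phase): teal_phase during silver_phase ✓
(teal_phase, violet_phase): teal_phase during violet_phase ✓
Count: 9.

9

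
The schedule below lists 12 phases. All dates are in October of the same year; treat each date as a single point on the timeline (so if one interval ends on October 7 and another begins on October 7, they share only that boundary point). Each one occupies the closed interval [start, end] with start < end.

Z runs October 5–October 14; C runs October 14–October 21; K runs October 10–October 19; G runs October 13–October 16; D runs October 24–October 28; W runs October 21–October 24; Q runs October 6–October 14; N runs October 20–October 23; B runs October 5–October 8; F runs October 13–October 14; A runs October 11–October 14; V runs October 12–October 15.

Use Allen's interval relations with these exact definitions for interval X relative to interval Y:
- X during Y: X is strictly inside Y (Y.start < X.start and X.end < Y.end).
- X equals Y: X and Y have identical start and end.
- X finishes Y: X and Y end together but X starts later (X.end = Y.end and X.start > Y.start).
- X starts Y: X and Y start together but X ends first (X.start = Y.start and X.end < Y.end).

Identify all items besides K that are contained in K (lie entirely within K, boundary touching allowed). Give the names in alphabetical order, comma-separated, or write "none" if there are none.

A, F, G, V

Target K = [October 10, October 19].
A [October 11, October 14] → during → yes.
B [October 5, October 8] → before → no.
C [October 14, October 21] → overlapped-by → no.
D [October 24, October 28] → after → no.
F [October 13, October 14] → during → yes.
G [October 13, October 16] → during → yes.
N [October 20, October 23] → after → no.
Q [October 6, October 14] → overlaps → no.
V [October 12, October 15] → during → yes.
W [October 21, October 24] → after → no.
Z [October 5, October 14] → overlaps → no.
Result: A, F, G, V.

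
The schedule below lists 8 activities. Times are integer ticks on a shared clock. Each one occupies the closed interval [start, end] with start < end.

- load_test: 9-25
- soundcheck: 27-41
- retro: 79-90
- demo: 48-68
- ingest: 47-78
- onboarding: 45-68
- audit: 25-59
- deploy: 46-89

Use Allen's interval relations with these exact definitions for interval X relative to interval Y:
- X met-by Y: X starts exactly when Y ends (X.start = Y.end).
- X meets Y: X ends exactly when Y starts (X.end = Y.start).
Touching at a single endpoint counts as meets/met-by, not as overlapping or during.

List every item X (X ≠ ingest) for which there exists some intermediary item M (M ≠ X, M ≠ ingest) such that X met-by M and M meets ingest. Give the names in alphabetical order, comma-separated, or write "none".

Target ingest = [47, 78].
Intermediaries M with M meets ingest: none.
Union: none.

none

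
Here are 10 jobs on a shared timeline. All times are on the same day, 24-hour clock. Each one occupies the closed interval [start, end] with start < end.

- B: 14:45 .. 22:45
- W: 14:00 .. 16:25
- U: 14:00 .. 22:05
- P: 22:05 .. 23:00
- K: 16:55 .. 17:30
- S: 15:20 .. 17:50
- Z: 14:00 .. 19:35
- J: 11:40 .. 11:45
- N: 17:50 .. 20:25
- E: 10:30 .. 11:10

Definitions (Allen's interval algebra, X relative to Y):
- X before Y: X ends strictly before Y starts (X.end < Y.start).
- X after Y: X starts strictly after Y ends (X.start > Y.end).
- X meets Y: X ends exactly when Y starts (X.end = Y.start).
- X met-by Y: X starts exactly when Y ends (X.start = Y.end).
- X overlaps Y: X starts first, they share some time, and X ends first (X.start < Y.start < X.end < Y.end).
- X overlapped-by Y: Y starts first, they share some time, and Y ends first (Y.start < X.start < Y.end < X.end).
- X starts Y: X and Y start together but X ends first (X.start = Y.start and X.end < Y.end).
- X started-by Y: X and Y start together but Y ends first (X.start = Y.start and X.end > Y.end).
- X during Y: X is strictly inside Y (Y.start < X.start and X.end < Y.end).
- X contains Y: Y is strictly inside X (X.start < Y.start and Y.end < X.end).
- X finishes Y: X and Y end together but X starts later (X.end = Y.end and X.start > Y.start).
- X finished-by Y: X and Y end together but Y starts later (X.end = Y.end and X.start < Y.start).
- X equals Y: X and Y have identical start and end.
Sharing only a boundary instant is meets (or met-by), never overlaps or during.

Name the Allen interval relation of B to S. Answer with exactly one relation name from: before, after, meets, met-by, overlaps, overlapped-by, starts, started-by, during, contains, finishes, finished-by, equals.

contains

B = [14:45, 22:45]; S = [15:20, 17:50].
Compare endpoints: B.start < S.start, B.start < S.end, B.end > S.start, B.end > S.end.
That pattern is 'contains'.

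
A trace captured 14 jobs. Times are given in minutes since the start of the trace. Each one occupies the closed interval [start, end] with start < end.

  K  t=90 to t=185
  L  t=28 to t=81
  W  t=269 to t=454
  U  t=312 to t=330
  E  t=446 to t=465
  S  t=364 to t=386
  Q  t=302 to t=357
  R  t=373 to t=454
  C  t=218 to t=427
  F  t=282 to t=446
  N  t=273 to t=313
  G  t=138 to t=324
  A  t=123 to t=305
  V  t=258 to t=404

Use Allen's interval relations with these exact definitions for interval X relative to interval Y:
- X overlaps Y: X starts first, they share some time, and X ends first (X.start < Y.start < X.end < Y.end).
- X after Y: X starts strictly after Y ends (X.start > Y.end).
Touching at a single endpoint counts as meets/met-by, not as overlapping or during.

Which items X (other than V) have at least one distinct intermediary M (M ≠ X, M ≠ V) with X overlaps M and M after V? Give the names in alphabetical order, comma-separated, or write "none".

Target V = [t=258, t=404].
Intermediaries M with M after V: E.
Via E — items with X overlaps E: R, W.
Union: R, W.

R, W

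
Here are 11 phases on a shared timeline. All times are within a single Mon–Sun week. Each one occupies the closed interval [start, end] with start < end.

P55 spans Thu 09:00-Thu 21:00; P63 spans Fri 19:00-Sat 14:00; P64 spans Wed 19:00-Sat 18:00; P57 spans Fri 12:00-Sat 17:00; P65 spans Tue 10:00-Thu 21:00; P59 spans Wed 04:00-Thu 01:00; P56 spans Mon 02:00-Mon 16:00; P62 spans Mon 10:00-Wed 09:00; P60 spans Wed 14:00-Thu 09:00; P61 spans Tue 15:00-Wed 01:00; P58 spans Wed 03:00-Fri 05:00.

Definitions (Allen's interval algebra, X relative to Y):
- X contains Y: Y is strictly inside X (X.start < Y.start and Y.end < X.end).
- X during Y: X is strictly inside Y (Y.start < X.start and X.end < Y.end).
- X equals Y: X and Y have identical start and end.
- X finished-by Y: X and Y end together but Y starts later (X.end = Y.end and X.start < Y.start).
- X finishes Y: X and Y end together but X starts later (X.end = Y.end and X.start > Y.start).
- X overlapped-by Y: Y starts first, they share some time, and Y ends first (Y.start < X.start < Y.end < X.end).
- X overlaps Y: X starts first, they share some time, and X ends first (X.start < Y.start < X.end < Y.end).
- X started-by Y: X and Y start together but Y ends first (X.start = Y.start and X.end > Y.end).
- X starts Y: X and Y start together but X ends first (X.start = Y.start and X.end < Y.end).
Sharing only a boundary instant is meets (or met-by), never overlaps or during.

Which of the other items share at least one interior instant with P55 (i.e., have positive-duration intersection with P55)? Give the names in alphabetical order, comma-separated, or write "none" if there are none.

P58, P64, P65

Target P55 = [Thu 09:00, Thu 21:00].
P56 [Mon 02:00, Mon 16:00] → before → no.
P57 [Fri 12:00, Sat 17:00] → after → no.
P58 [Wed 03:00, Fri 05:00] → contains → yes.
P59 [Wed 04:00, Thu 01:00] → before → no.
P60 [Wed 14:00, Thu 09:00] → meets → no.
P61 [Tue 15:00, Wed 01:00] → before → no.
P62 [Mon 10:00, Wed 09:00] → before → no.
P63 [Fri 19:00, Sat 14:00] → after → no.
P64 [Wed 19:00, Sat 18:00] → contains → yes.
P65 [Tue 10:00, Thu 21:00] → finished-by → yes.
Result: P58, P64, P65.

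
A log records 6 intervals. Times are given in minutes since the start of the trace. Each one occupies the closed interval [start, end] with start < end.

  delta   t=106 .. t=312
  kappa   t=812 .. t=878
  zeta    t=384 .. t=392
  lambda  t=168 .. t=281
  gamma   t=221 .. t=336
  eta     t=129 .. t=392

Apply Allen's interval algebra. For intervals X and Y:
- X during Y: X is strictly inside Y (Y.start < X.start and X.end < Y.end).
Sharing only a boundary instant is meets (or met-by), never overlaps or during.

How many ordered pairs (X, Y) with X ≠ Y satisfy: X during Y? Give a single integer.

Checking all 30 ordered pairs for relation 'during'; matching pairs in alphabetical order:
(gamma, eta): gamma during eta ✓
(lambda, delta): lambda during delta ✓
(lambda, eta): lambda during eta ✓
Count: 3.

3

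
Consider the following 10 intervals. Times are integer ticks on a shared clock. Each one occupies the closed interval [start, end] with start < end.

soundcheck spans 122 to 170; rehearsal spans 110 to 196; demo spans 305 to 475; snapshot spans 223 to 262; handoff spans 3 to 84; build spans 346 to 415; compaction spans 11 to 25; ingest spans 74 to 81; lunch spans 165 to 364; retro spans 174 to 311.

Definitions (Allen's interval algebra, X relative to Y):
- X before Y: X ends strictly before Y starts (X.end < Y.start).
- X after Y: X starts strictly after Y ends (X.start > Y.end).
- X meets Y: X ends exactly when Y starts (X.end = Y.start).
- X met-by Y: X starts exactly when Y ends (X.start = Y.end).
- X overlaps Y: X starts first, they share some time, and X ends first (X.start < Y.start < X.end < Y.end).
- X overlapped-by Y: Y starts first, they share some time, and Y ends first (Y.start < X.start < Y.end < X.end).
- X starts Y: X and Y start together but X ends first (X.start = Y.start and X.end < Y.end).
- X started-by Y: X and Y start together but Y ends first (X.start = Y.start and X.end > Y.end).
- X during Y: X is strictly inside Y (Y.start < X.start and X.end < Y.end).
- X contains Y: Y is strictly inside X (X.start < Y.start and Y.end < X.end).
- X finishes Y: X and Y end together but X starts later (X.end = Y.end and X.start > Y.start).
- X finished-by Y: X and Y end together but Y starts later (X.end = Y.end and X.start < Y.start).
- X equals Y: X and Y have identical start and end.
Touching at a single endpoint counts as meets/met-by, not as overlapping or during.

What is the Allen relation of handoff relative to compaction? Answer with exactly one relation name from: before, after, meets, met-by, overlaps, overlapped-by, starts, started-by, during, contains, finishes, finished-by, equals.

contains

handoff = [3, 84]; compaction = [11, 25].
Compare endpoints: handoff.start < compaction.start, handoff.start < compaction.end, handoff.end > compaction.start, handoff.end > compaction.end.
That pattern is 'contains'.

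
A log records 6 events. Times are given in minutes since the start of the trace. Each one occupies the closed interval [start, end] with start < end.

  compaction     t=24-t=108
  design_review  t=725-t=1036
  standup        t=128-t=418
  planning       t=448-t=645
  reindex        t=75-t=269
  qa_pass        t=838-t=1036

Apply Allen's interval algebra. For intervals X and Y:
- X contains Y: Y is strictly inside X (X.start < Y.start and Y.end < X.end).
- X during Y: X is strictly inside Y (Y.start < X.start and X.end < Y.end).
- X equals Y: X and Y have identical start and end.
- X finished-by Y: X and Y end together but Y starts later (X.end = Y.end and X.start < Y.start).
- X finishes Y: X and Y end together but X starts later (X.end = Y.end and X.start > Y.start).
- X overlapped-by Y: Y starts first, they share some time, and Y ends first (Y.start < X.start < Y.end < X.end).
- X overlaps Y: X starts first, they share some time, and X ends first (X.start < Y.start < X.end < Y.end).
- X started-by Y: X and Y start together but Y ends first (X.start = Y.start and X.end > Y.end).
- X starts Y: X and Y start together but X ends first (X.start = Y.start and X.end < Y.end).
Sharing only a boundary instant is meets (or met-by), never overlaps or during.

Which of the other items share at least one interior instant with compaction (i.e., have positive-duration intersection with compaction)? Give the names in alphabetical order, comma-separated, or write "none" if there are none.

reindex

Target compaction = [t=24, t=108].
design_review [t=725, t=1036] → after → no.
planning [t=448, t=645] → after → no.
qa_pass [t=838, t=1036] → after → no.
reindex [t=75, t=269] → overlapped-by → yes.
standup [t=128, t=418] → after → no.
Result: reindex.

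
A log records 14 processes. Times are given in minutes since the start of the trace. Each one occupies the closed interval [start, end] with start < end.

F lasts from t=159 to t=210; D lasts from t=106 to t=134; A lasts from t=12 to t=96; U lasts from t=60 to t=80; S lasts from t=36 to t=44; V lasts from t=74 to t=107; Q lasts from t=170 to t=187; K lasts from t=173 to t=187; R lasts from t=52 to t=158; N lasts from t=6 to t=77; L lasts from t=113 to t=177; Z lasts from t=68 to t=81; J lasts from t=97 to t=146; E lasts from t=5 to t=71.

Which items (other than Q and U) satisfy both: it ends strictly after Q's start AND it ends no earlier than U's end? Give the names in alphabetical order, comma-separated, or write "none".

Conditions: its end is strictly after Q's start (X.end > t=170) AND its end is no earlier than U's end (X.end >= t=80).
A: end t=96 > t=170? ✗; end t=96 >= t=80? ✓ → no.
D: end t=134 > t=170? ✗; end t=134 >= t=80? ✓ → no.
E: end t=71 > t=170? ✗; end t=71 >= t=80? ✗ → no.
F: end t=210 > t=170? ✓; end t=210 >= t=80? ✓ → yes.
J: end t=146 > t=170? ✗; end t=146 >= t=80? ✓ → no.
K: end t=187 > t=170? ✓; end t=187 >= t=80? ✓ → yes.
L: end t=177 > t=170? ✓; end t=177 >= t=80? ✓ → yes.
N: end t=77 > t=170? ✗; end t=77 >= t=80? ✗ → no.
R: end t=158 > t=170? ✗; end t=158 >= t=80? ✓ → no.
S: end t=44 > t=170? ✗; end t=44 >= t=80? ✗ → no.
V: end t=107 > t=170? ✗; end t=107 >= t=80? ✓ → no.
Z: end t=81 > t=170? ✗; end t=81 >= t=80? ✓ → no.
Result: F, K, L.

F, K, L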